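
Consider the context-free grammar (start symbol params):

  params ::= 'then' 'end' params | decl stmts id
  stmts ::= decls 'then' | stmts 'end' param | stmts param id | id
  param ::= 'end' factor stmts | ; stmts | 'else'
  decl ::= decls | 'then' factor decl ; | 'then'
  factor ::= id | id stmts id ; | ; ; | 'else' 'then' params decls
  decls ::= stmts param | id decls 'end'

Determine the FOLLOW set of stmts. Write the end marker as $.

In params ::= decl stmts id: add FIRST(id) = { id }.
In stmts ::= stmts 'end' param: add FIRST('end' param) = { 'end' }.
In stmts ::= stmts param id: add FIRST(param id) = { 'else', 'end', ; }.
In param ::= 'end' factor stmts: stmts is at the end, add FOLLOW(param) = { 'else', 'end', 'then', ;, id }.
In param ::= ; stmts: stmts is at the end, add FOLLOW(param) = { 'else', 'end', 'then', ;, id }.
In factor ::= id stmts id ;: add FIRST(id ;) = { id }.
In decls ::= stmts param: add FIRST(param) = { 'else', 'end', ; }.
Union: FOLLOW(stmts) = { 'else', 'end', 'then', ;, id }.

{ 'else', 'end', 'then', ;, id }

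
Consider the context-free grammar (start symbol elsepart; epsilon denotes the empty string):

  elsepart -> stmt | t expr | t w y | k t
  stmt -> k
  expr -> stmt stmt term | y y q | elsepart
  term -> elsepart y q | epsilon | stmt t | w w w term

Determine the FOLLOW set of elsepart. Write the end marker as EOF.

{ EOF, y }

elsepart is the start symbol, so EOF ∈ FOLLOW(elsepart).
In expr -> elsepart: elsepart is at the end, add FOLLOW(expr) = { EOF, y }.
In term -> elsepart y q: add FIRST(y q) = { y }.
Union: FOLLOW(elsepart) = { EOF, y }.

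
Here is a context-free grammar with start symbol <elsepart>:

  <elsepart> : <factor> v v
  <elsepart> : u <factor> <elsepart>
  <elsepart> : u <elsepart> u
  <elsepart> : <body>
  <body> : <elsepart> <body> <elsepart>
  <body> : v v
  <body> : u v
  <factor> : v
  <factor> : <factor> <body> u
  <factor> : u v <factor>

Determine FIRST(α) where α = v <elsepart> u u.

{ v }

v is a terminal; add {v} and stop.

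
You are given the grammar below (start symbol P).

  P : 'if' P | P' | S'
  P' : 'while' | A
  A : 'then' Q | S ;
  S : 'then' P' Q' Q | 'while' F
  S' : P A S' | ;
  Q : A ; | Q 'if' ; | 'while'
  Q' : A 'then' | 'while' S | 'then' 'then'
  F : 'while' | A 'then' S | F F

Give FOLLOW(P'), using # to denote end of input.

In P : P': P' is at the end, add FOLLOW(P) = { #, 'then', 'while' }.
In S : 'then' P' Q' Q: add FIRST(Q' Q) = { 'then', 'while' }.
Union: FOLLOW(P') = { #, 'then', 'while' }.

{ #, 'then', 'while' }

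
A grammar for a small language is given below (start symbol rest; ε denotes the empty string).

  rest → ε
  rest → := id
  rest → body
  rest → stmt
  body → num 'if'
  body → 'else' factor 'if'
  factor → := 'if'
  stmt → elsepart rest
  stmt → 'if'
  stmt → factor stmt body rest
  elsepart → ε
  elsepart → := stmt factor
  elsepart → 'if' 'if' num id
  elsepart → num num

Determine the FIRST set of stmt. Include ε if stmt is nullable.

{ 'else', 'if', :=, num, ε }

From stmt → elsepart rest: elsepart, rest nullable, take FIRST(elsepart) ∪ FIRST(rest) = { 'else', 'if', :=, num }; also ε since the whole RHS is nullable.
stmt → 'if' contributes {'if'}.
From stmt → factor stmt body rest: add FIRST(factor) = { := }.
Union: FIRST(stmt) = { 'else', 'if', :=, num, ε }.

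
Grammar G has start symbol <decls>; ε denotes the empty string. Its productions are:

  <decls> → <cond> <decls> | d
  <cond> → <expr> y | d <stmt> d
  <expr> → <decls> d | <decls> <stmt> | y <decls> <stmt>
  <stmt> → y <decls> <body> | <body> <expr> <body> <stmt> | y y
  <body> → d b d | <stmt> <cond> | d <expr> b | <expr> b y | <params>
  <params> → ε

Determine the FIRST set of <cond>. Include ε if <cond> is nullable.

From <cond> → <expr> y: add FIRST(<expr>) = { d, y }.
<cond> → d <stmt> d contributes {d}.
Union: FIRST(<cond>) = { d, y }.

{ d, y }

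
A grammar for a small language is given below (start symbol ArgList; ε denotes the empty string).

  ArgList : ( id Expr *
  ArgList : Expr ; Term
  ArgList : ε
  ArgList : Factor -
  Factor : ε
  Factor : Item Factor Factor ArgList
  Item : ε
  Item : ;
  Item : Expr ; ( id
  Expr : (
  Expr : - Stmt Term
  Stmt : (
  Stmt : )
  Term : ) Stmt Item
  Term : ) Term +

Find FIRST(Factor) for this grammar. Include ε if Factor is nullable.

Factor : ε contributes ε.
From Factor : Item Factor Factor ArgList: Item, Factor, Factor, ArgList nullable, take FIRST(Item) ∪ FIRST(Factor) ∪ FIRST(Factor) ∪ FIRST(ArgList) = { (, -, ; }; also ε since the whole RHS is nullable.
Union: FIRST(Factor) = { (, -, ;, ε }.

{ (, -, ;, ε }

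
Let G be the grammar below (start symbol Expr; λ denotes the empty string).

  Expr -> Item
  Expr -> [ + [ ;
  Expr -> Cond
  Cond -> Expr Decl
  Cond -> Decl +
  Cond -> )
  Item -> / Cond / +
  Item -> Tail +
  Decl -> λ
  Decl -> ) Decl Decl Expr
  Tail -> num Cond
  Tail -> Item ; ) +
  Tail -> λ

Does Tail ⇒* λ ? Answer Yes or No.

Tail has an λ-production, so Tail ⇒ λ.

Yes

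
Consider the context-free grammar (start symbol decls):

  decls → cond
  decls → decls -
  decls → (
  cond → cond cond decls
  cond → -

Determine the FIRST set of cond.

From cond → cond cond decls: add FIRST(cond) = { - }.
cond → - contributes {-}.
Union: FIRST(cond) = { - }.

{ - }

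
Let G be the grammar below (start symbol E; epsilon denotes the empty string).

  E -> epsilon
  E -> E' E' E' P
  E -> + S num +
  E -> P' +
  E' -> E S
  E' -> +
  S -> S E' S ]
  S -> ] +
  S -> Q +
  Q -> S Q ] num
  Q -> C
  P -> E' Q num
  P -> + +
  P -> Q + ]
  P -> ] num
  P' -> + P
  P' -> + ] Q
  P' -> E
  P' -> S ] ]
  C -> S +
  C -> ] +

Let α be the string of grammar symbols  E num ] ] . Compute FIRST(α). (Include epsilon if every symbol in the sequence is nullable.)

Add FIRST(E)\{epsilon} = { +, ] }; E is nullable, continue.
num is a terminal; add {num} and stop.

{ +, ], num }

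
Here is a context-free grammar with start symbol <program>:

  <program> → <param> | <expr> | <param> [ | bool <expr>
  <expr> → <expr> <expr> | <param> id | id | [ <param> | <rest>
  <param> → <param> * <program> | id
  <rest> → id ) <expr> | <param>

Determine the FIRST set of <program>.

{ [, bool, id }

From <program> → <param>: add FIRST(<param>) = { id }.
From <program> → <expr>: add FIRST(<expr>) = { [, id }.
From <program> → <param> [: add FIRST(<param>) = { id }.
<program> → bool <expr> contributes {bool}.
Union: FIRST(<program>) = { [, bool, id }.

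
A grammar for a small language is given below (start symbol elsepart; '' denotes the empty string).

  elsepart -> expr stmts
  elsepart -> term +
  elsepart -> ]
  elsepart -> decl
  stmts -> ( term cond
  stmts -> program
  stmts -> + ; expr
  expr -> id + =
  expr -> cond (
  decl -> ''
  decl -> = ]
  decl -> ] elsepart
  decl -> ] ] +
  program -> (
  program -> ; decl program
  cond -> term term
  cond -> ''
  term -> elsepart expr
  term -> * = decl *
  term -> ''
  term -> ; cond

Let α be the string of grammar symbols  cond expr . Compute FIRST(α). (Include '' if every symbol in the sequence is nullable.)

Add FIRST(cond)\{''} = { (, *, +, ;, =, ], id }; cond is nullable, continue.
Add FIRST(expr) = { (, *, +, ;, =, ], id }; expr is not nullable, stop.

{ (, *, +, ;, =, ], id }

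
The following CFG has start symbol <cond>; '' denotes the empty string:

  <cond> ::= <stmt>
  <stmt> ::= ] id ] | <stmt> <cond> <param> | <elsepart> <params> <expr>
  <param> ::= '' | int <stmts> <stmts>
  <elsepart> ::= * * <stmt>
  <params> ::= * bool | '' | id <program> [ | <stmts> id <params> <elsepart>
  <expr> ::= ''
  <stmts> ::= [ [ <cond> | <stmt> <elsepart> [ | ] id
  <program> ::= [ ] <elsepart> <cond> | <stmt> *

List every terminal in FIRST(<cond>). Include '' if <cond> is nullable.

{ *, ] }

From <cond> ::= <stmt>: add FIRST(<stmt>) = { *, ] }.
Union: FIRST(<cond>) = { *, ] }.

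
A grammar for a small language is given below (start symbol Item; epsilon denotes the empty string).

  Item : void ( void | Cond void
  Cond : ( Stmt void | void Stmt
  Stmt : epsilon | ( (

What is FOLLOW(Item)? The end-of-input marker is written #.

Item is the start symbol, so # ∈ FOLLOW(Item).
Union: FOLLOW(Item) = { # }.

{ # }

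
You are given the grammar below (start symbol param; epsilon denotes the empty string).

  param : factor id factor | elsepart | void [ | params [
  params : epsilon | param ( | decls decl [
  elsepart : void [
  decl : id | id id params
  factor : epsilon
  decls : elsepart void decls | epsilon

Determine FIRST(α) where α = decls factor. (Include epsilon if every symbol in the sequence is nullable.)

{ void, epsilon }

Add FIRST(decls)\{epsilon} = { void }; decls is nullable, continue.
Add FIRST(factor)\{epsilon} = {  }; factor is nullable, continue.
Every symbol is nullable, so include epsilon.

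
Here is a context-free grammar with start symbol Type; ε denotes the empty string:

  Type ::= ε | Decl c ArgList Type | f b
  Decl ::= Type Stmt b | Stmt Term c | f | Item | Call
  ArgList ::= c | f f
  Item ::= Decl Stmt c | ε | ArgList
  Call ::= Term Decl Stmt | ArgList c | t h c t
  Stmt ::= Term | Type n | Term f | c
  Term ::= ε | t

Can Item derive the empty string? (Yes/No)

Item has an ε-production, so Item ⇒ ε.

Yes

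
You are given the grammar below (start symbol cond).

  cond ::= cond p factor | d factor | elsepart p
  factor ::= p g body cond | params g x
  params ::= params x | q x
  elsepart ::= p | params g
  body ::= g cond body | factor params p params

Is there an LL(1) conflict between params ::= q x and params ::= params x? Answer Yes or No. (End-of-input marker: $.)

Yes

FIRST(q x) = { q } and FIRST(params x) = { q }.
Both contain q, so the two alternatives are not disjoint — LL(1) conflict.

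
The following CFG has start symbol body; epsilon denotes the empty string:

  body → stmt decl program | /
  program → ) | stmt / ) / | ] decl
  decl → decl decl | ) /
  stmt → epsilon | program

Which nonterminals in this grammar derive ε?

{ stmt }

Directly nullable (have an epsilon-production): stmt.
No other nonterminal has a production whose RHS symbols are all nullable.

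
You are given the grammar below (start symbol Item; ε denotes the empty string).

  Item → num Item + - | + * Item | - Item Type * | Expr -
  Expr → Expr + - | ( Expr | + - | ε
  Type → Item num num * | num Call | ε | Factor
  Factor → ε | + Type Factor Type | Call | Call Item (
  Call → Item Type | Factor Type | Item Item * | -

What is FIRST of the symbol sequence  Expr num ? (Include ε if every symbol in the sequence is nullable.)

Add FIRST(Expr)\{ε} = { (, + }; Expr is nullable, continue.
num is a terminal; add {num} and stop.

{ (, +, num }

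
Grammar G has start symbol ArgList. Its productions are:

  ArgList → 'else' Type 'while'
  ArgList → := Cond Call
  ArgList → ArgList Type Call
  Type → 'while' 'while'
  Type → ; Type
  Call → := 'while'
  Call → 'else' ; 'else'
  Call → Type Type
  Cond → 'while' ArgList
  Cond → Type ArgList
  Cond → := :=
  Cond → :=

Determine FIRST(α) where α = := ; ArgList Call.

{ := }

:= is a terminal; add {:=} and stop.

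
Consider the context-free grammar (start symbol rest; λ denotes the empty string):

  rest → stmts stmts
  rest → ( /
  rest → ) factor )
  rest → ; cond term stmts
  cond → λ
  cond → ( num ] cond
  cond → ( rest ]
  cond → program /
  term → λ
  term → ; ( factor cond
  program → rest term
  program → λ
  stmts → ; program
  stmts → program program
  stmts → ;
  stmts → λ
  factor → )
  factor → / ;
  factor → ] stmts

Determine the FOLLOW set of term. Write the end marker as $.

In rest → ; cond term stmts: add FIRST(stmts)\{λ} = { (, ), ; }.
  Since stmts is nullable, also add FOLLOW(rest) = { $, (, ), /, ;, ] }.
In program → rest term: term is at the end, add FOLLOW(program) = { $, (, ), /, ;, ] }.
Union: FOLLOW(term) = { $, (, ), /, ;, ] }.

{ $, (, ), /, ;, ] }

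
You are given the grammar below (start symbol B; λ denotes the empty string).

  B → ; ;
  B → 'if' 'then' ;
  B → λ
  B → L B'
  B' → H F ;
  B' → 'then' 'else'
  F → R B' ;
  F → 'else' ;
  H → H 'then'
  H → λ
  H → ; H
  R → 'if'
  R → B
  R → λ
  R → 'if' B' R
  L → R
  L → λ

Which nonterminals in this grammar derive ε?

{ B, H, L, R }

Directly nullable (have an λ-production): B, H, R, L.
No other nonterminal has a production whose RHS symbols are all nullable.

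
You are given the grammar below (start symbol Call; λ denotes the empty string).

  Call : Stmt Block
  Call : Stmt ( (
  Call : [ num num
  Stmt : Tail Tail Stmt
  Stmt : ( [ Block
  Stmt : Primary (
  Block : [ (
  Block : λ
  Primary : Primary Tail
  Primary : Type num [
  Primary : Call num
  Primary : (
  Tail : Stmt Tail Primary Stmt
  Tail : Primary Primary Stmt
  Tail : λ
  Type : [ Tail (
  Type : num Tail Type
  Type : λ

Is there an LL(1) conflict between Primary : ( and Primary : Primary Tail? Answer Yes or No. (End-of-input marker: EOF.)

Yes

FIRST(() = { ( } and FIRST(Primary Tail) = { (, [, num }.
Both contain (, so the two alternatives are not disjoint — LL(1) conflict.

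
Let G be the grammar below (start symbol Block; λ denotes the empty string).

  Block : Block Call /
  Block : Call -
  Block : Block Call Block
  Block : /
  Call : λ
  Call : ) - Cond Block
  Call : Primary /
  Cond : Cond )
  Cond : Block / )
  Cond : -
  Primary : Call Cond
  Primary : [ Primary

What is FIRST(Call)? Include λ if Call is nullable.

{ ), -, /, [, λ }

Call : λ contributes λ.
Call : ) - Cond Block contributes {)}.
From Call : Primary /: add FIRST(Primary) = { ), -, /, [ }.
Union: FIRST(Call) = { ), -, /, [, λ }.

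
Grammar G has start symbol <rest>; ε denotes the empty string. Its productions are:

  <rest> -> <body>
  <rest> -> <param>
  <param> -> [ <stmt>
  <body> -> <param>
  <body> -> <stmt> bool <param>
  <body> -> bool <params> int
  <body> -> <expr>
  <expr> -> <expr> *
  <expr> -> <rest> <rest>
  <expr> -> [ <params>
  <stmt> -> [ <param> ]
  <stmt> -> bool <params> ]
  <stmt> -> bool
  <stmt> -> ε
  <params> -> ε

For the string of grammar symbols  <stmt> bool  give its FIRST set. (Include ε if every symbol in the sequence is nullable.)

{ [, bool }

Add FIRST(<stmt>)\{ε} = { [, bool }; <stmt> is nullable, continue.
bool is a terminal; add {bool} and stop.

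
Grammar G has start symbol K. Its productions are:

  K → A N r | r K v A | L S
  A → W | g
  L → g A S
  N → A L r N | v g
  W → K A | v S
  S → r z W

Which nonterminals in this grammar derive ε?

No nonterminal has an empty production or an RHS whose symbols are all nullable.

{ } (none)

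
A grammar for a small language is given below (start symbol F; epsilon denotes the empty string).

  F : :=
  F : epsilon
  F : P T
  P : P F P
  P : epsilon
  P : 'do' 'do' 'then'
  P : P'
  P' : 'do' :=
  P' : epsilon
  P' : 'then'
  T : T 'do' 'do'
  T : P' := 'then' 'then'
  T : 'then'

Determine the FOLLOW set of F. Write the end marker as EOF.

F is the start symbol, so EOF ∈ FOLLOW(F).
In P : P F P: add FIRST(P)\{epsilon} = { 'do', 'then', := }.
  Since P is nullable, also add FOLLOW(P) = { 'do', 'then', := }.
Union: FOLLOW(F) = { EOF, 'do', 'then', := }.

{ EOF, 'do', 'then', := }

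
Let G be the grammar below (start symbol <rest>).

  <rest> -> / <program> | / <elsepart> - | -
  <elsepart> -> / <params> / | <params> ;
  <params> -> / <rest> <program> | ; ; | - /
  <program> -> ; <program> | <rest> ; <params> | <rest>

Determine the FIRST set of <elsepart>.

{ -, /, ; }

<elsepart> -> / <params> / contributes {/}.
From <elsepart> -> <params> ;: add FIRST(<params>) = { -, /, ; }.
Union: FIRST(<elsepart>) = { -, /, ; }.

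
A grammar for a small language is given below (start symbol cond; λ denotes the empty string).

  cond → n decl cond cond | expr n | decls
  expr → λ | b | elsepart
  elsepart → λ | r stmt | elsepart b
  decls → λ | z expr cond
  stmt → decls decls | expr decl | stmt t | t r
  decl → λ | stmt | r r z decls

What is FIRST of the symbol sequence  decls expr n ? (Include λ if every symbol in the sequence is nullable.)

Add FIRST(decls)\{λ} = { z }; decls is nullable, continue.
Add FIRST(expr)\{λ} = { b, r }; expr is nullable, continue.
n is a terminal; add {n} and stop.

{ b, n, r, z }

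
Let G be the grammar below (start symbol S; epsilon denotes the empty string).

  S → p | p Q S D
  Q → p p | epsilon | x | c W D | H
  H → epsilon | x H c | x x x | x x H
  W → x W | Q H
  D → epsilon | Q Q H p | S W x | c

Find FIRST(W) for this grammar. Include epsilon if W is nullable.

W → x W contributes {x}.
From W → Q H: Q, H nullable, take FIRST(Q) ∪ FIRST(H) = { c, p, x }; also epsilon since the whole RHS is nullable.
Union: FIRST(W) = { c, p, x, epsilon }.

{ c, p, x, epsilon }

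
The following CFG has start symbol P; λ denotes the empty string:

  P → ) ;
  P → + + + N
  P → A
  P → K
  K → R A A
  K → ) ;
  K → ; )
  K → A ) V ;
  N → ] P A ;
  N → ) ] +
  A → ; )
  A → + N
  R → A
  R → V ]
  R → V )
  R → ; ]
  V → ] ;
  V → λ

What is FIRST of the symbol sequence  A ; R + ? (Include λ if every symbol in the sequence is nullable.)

{ +, ; }

Add FIRST(A) = { +, ; }; A is not nullable, stop.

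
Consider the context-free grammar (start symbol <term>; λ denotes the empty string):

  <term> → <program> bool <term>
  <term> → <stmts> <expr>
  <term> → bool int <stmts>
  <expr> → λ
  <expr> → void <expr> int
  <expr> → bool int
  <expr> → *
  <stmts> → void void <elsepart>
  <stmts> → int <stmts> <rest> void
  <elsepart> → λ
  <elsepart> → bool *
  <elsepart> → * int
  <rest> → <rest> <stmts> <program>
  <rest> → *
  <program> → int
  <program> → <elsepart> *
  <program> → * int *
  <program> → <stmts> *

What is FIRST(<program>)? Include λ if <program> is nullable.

{ *, bool, int, void }

<program> → int contributes {int}.
From <program> → <elsepart> *: <elsepart> nullable, take FIRST(<elsepart>) ∪ {*} = { *, bool }.
<program> → * int * contributes {*}.
From <program> → <stmts> *: add FIRST(<stmts>) = { int, void }.
Union: FIRST(<program>) = { *, bool, int, void }.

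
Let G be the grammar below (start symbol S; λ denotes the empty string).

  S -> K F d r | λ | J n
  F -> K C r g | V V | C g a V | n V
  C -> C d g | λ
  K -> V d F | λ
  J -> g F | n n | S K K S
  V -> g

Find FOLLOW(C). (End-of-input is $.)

{ d, g, r }

In F -> K C r g: add FIRST(r g) = { r }.
In F -> C g a V: add FIRST(g a V) = { g }.
In C -> C d g: add FIRST(d g) = { d }.
Union: FOLLOW(C) = { d, g, r }.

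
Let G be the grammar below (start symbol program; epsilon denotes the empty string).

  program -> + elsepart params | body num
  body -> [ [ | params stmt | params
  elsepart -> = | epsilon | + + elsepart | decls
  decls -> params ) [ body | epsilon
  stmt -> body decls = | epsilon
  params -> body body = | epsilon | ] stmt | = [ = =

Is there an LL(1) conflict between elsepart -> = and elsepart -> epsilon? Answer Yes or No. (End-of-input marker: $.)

Yes

FIRST(=) = { = } and FIRST(epsilon) = { epsilon }.
The second alternative is nullable and FOLLOW(elsepart) = { $, ), =, [, ] } shares = with FIRST of the first — conflict.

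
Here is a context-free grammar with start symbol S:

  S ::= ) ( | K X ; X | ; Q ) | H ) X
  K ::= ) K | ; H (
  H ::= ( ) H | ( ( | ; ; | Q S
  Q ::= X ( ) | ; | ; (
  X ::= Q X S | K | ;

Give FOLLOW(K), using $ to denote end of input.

{ $, (, ), ; }

In S ::= K X ; X: add FIRST(X ; X) = { ), ; }.
In K ::= ) K: K is at the end, add FOLLOW(K) = { $, (, ), ; }.
In X ::= K: K is at the end, add FOLLOW(X) = { $, (, ), ; }.
Union: FOLLOW(K) = { $, (, ), ; }.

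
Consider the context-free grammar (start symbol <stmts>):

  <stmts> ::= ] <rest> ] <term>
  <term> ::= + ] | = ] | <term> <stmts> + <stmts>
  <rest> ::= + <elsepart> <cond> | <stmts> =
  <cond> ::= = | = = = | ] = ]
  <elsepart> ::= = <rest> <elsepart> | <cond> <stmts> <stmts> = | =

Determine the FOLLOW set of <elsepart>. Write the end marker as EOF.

In <rest> ::= + <elsepart> <cond>: add FIRST(<cond>) = { =, ] }.
In <elsepart> ::= = <rest> <elsepart>: <elsepart> is at the end, add FOLLOW(<elsepart>) = { =, ] }.
Union: FOLLOW(<elsepart>) = { =, ] }.

{ =, ] }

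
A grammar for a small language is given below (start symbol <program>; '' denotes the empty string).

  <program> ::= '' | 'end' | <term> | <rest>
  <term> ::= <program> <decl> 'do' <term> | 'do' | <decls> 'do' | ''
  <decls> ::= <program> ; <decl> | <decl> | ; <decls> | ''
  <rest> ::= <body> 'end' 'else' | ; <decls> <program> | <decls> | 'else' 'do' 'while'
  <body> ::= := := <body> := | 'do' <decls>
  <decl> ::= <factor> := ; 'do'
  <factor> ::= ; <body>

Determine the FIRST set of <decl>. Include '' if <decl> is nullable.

From <decl> ::= <factor> := ; 'do': add FIRST(<factor>) = { ; }.
Union: FIRST(<decl>) = { ; }.

{ ; }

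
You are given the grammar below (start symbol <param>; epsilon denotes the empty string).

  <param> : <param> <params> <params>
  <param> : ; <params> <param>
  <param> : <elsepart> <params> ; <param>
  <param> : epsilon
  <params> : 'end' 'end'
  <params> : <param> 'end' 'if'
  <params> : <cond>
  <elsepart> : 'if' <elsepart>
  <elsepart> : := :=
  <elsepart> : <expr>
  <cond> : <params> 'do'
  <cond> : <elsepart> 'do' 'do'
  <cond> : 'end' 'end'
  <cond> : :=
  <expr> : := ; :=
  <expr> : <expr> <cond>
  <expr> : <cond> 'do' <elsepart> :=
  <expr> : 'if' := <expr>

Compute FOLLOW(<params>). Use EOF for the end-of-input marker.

{ EOF, 'do', 'end', 'if', :=, ; }

In <param> : <param> <params> <params>: add FIRST(<params>) = { 'end', 'if', :=, ; }.
In <param> : <param> <params> <params>: <params> is at the end, add FOLLOW(<param>) = { EOF, 'end', 'if', :=, ; }.
In <param> : ; <params> <param>: add FIRST(<param>)\{epsilon} = { 'end', 'if', :=, ; }.
  Since <param> is nullable, also add FOLLOW(<param>) = { EOF, 'end', 'if', :=, ; }.
In <param> : <elsepart> <params> ; <param>: add FIRST(; <param>) = { ; }.
In <cond> : <params> 'do': add FIRST('do') = { 'do' }.
Union: FOLLOW(<params>) = { EOF, 'do', 'end', 'if', :=, ; }.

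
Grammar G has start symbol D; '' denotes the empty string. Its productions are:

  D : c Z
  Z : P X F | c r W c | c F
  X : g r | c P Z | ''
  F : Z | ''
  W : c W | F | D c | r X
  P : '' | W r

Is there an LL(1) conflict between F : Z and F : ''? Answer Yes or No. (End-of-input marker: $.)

FIRST(Z) = { c, g, r, '' } and FIRST('') = { '' }.
Both alternatives are nullable, violating the LL(1) condition.

Yes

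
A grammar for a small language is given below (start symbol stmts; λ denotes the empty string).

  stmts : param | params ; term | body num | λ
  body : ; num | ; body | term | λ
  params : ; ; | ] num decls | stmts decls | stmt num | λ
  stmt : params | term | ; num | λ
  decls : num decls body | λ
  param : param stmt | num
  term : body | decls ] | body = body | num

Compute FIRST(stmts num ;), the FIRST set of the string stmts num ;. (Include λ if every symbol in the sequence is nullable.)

Add FIRST(stmts)\{λ} = { ;, =, ], num }; stmts is nullable, continue.
num is a terminal; add {num} and stop.

{ ;, =, ], num }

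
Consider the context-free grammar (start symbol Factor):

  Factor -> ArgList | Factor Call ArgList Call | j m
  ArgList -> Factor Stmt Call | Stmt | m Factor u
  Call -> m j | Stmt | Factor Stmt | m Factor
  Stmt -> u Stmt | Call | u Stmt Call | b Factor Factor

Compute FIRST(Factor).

{ b, j, m, u }

From Factor -> ArgList: add FIRST(ArgList) = { b, j, m, u }.
From Factor -> Factor Call ArgList Call: add FIRST(Factor) = { b, j, m, u }.
Factor -> j m contributes {j}.
Union: FIRST(Factor) = { b, j, m, u }.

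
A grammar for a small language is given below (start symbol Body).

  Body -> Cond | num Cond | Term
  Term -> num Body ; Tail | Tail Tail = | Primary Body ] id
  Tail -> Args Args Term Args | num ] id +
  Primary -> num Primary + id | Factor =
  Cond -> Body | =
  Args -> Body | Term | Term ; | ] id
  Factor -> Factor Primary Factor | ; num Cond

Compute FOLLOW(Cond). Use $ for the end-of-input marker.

{ $, ;, =, ], num }

In Body -> Cond: Cond is at the end, add FOLLOW(Body) = { $, ;, =, ], num }.
In Body -> num Cond: Cond is at the end, add FOLLOW(Body) = { $, ;, =, ], num }.
In Factor -> ; num Cond: Cond is at the end, add FOLLOW(Factor) = { ;, =, num }.
Union: FOLLOW(Cond) = { $, ;, =, ], num }.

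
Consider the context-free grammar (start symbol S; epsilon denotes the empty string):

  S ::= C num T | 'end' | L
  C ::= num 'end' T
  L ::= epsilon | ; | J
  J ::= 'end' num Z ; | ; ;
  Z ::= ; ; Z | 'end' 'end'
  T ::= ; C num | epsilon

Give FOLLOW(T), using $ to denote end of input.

{ $, num }

In S ::= C num T: T is at the end, add FOLLOW(S) = { $ }.
In C ::= num 'end' T: T is at the end, add FOLLOW(C) = { num }.
Union: FOLLOW(T) = { $, num }.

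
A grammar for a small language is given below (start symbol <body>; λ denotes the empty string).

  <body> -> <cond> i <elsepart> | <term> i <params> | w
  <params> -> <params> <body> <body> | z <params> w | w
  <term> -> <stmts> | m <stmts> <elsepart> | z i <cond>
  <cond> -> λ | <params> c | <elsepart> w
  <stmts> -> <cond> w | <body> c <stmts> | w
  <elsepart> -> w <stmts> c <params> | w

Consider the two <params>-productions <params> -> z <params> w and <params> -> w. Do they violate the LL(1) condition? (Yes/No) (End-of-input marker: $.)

FIRST(z <params> w) = { z } and FIRST(w) = { w }.
The FIRST sets are disjoint and neither alternative is nullable — no conflict.

No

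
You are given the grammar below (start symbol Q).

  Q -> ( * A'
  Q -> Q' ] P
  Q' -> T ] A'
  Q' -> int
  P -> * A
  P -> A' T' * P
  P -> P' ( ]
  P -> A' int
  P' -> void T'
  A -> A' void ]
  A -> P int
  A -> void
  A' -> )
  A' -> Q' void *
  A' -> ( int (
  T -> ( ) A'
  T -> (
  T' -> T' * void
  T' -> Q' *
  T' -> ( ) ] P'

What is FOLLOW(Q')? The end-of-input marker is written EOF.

{ *, ], void }

In Q -> Q' ] P: add FIRST(] P) = { ] }.
In A' -> Q' void *: add FIRST(void *) = { void }.
In T' -> Q' *: add FIRST(*) = { * }.
Union: FOLLOW(Q') = { *, ], void }.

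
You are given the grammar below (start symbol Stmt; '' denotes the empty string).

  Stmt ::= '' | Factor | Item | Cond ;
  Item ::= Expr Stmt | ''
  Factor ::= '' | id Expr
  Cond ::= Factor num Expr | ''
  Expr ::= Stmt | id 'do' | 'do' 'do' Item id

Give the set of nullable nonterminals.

{ Cond, Expr, Factor, Item, Stmt }

Directly nullable (have an ''-production): Stmt, Item, Factor, Cond.
Expr ::= Stmt with every symbol nullable, so Expr is nullable.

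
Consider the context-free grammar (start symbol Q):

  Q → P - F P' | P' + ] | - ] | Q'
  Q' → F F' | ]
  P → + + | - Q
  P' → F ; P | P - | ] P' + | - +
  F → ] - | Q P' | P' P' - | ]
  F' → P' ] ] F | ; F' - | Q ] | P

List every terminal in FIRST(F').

{ +, -, ;, ] }

From F' → P' ] ] F: add FIRST(P') = { +, -, ] }.
F' → ; F' - contributes {;}.
From F' → Q ]: add FIRST(Q) = { +, -, ] }.
From F' → P: add FIRST(P) = { +, - }.
Union: FIRST(F') = { +, -, ;, ] }.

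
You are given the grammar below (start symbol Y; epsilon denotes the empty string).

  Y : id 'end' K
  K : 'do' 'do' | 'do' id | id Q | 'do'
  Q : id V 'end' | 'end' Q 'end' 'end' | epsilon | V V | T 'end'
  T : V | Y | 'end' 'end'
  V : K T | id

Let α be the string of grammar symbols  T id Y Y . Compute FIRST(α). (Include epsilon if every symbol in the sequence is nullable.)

{ 'do', 'end', id }

Add FIRST(T) = { 'do', 'end', id }; T is not nullable, stop.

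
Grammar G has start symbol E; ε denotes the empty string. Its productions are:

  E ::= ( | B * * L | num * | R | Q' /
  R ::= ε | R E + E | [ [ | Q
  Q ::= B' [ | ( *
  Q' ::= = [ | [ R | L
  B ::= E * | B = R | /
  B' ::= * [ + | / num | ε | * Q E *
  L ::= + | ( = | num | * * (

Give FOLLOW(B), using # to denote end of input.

In E ::= B * * L: add FIRST(* * L) = { * }.
In B ::= B = R: add FIRST(= R) = { = }.
Union: FOLLOW(B) = { *, = }.

{ *, = }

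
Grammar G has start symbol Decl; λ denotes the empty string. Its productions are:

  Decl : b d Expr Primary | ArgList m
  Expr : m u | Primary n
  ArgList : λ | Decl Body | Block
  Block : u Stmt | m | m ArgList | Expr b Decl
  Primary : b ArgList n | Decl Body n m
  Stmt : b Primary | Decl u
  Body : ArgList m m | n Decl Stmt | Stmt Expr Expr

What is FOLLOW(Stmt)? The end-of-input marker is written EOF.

{ b, m, n, u }

In Block : u Stmt: Stmt is at the end, add FOLLOW(Block) = { m, n }.
In Body : n Decl Stmt: Stmt is at the end, add FOLLOW(Body) = { m, n }.
In Body : Stmt Expr Expr: add FIRST(Expr Expr) = { b, m, u }.
Union: FOLLOW(Stmt) = { b, m, n, u }.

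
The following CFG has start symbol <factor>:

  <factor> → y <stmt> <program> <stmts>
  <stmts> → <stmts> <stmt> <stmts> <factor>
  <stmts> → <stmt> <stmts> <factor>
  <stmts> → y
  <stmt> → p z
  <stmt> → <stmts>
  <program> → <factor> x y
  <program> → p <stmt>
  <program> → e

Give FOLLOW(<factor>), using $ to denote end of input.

{ $, e, p, x, y }

<factor> is the start symbol, so $ ∈ FOLLOW(<factor>).
In <stmts> → <stmts> <stmt> <stmts> <factor>: <factor> is at the end, add FOLLOW(<stmts>) = { $, e, p, x, y }.
In <stmts> → <stmt> <stmts> <factor>: <factor> is at the end, add FOLLOW(<stmts>) = { $, e, p, x, y }.
In <program> → <factor> x y: add FIRST(x y) = { x }.
Union: FOLLOW(<factor>) = { $, e, p, x, y }.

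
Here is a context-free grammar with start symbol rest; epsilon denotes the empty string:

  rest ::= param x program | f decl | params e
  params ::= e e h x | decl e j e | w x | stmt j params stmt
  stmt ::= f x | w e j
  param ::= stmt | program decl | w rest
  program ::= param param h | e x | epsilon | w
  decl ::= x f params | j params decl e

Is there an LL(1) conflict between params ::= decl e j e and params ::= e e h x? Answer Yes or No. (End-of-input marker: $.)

No

FIRST(decl e j e) = { j, x } and FIRST(e e h x) = { e }.
The FIRST sets are disjoint and neither alternative is nullable — no conflict.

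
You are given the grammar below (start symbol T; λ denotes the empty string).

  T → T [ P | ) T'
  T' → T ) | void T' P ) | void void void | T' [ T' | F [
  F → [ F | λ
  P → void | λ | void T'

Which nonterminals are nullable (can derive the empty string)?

Directly nullable (have an λ-production): F, P.
No other nonterminal has a production whose RHS symbols are all nullable.

{ F, P }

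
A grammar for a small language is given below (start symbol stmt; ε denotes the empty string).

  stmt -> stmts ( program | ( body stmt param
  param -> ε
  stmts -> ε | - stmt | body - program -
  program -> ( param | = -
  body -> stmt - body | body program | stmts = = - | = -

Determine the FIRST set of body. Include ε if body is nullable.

From body -> stmt - body: add FIRST(stmt) = { (, -, = }.
From body -> body program: add FIRST(body) = { (, -, = }.
From body -> stmts = = -: stmts nullable, take FIRST(stmts) ∪ {=} = { (, -, = }.
body -> = - contributes {=}.
Union: FIRST(body) = { (, -, = }.

{ (, -, = }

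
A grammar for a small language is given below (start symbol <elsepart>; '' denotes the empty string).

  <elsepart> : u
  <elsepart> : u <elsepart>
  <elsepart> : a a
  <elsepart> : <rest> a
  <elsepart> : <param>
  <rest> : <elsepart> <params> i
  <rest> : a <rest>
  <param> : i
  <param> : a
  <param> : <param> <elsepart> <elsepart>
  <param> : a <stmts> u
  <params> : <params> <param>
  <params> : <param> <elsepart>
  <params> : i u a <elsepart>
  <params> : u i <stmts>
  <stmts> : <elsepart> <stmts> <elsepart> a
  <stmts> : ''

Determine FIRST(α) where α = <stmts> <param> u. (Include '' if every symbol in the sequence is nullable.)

{ a, i, u }

Add FIRST(<stmts>)\{''} = { a, i, u }; <stmts> is nullable, continue.
Add FIRST(<param>) = { a, i }; <param> is not nullable, stop.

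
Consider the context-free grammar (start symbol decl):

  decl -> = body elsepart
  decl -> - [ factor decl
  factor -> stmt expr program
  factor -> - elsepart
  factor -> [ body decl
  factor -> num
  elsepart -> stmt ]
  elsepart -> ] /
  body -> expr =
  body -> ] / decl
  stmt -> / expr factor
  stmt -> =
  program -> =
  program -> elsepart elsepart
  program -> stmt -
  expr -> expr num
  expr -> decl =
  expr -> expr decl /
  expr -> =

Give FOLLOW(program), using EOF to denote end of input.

{ -, =, ] }

In factor -> stmt expr program: program is at the end, add FOLLOW(factor) = { -, =, ] }.
Union: FOLLOW(program) = { -, =, ] }.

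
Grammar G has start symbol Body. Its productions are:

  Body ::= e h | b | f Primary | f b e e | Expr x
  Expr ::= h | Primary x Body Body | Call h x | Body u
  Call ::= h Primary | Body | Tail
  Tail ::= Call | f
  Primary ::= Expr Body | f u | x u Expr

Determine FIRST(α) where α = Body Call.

Add FIRST(Body) = { b, e, f, h, x }; Body is not nullable, stop.

{ b, e, f, h, x }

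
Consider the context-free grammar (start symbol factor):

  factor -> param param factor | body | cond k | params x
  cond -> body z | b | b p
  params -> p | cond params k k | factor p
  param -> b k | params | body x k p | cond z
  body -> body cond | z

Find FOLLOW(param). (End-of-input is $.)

In factor -> param param factor: add FIRST(param factor) = { b, p, z }.
In factor -> param param factor: add FIRST(factor) = { b, p, z }.
Union: FOLLOW(param) = { b, p, z }.

{ b, p, z }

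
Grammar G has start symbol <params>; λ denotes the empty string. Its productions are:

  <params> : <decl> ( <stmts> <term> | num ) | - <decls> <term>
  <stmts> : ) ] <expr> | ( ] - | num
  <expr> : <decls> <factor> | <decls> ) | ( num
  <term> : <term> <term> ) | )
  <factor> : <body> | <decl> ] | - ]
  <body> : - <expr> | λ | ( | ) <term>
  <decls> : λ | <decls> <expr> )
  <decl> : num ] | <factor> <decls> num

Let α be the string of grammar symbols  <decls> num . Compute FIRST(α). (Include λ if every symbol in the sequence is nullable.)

Add FIRST(<decls>)\{λ} = { (, ), -, num }; <decls> is nullable, continue.
num is a terminal; add {num} and stop.

{ (, ), -, num }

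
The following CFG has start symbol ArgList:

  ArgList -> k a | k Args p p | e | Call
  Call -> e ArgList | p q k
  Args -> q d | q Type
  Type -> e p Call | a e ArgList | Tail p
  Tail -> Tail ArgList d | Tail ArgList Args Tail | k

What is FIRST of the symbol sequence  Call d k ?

Add FIRST(Call) = { e, p }; Call is not nullable, stop.

{ e, p }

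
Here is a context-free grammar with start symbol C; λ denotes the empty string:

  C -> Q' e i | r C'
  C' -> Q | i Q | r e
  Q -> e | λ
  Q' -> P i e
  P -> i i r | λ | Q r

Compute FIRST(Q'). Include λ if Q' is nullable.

From Q' -> P i e: P nullable, take FIRST(P) ∪ {i} = { e, i, r }.
Union: FIRST(Q') = { e, i, r }.

{ e, i, r }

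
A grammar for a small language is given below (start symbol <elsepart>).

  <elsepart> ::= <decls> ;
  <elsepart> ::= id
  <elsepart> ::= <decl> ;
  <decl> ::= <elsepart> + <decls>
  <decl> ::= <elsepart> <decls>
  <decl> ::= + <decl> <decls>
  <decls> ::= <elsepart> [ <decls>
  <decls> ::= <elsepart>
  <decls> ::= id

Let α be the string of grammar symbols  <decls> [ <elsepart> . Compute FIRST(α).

Add FIRST(<decls>) = { +, id }; <decls> is not nullable, stop.

{ +, id }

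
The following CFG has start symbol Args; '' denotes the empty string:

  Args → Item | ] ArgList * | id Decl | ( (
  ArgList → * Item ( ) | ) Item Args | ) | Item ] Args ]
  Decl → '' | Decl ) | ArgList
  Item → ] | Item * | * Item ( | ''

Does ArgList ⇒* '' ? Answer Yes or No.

No

Nullable nonterminals: Args, Decl, Item.
No production of ArgList has an RHS whose symbols are all nullable, so ArgList is not nullable.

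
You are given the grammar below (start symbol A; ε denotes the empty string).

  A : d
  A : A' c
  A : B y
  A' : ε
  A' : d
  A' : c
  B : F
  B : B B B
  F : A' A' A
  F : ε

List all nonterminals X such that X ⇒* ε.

{ A', B, F }

Directly nullable (have an ε-production): A', F.
B : F with every symbol nullable, so B is nullable.
No other nonterminal has a production whose RHS symbols are all nullable.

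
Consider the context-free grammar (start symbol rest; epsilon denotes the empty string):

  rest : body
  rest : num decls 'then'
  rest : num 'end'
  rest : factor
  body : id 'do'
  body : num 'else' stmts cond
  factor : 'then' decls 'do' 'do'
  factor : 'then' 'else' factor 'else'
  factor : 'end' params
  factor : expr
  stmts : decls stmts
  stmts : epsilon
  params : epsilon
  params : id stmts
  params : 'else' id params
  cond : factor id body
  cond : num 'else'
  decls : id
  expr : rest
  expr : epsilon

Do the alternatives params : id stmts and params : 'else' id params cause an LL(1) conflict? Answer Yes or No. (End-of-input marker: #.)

FIRST(id stmts) = { id } and FIRST('else' id params) = { 'else' }.
The FIRST sets are disjoint and neither alternative is nullable — no conflict.

No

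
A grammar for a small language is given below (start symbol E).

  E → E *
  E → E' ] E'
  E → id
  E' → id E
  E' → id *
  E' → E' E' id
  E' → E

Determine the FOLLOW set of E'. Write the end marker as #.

{ #, *, ], id }

In E → E' ] E': add FIRST(] E') = { ] }.
In E → E' ] E': E' is at the end, add FOLLOW(E) = { #, *, ], id }.
In E' → E' E' id: add FIRST(E' id) = { id }.
In E' → E' E' id: add FIRST(id) = { id }.
Union: FOLLOW(E') = { #, *, ], id }.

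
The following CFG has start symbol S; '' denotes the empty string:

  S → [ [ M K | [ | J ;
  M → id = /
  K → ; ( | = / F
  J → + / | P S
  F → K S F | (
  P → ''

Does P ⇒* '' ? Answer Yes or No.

P has an ''-production, so P ⇒ ''.

Yes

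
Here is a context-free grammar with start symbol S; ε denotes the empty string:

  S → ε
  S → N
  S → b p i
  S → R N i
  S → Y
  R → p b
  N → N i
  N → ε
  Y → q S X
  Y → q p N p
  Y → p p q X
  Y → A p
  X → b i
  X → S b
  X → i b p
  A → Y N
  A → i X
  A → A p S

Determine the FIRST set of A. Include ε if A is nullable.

{ i, p, q }

From A → Y N: add FIRST(Y) = { i, p, q }.
A → i X contributes {i}.
From A → A p S: add FIRST(A) = { i, p, q }.
Union: FIRST(A) = { i, p, q }.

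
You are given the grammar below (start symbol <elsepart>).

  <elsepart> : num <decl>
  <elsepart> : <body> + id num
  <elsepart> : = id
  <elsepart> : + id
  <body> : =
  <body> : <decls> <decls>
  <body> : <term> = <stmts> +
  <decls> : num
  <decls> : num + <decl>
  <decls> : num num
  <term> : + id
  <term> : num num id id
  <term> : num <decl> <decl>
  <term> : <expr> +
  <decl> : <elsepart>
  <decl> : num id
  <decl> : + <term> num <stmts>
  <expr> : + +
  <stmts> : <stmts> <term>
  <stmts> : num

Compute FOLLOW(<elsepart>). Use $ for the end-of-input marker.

<elsepart> is the start symbol, so $ ∈ FOLLOW(<elsepart>).
In <decl> : <elsepart>: <elsepart> is at the end, add FOLLOW(<decl>) = { $, +, =, num }.
Union: FOLLOW(<elsepart>) = { $, +, =, num }.

{ $, +, =, num }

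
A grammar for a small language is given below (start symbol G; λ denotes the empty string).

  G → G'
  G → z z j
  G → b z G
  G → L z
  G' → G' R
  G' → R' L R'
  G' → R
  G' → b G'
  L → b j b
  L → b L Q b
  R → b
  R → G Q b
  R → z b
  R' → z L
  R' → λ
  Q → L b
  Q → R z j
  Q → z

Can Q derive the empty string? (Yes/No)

No

Nullable nonterminals: R'.
No production of Q has an RHS whose symbols are all nullable, so Q is not nullable.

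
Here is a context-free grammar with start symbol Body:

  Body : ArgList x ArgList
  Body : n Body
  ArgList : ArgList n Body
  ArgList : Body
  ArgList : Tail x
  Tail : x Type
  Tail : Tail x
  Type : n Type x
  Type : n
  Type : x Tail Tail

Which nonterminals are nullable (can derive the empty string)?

No nonterminal has an empty production or an RHS whose symbols are all nullable.

{ } (none)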